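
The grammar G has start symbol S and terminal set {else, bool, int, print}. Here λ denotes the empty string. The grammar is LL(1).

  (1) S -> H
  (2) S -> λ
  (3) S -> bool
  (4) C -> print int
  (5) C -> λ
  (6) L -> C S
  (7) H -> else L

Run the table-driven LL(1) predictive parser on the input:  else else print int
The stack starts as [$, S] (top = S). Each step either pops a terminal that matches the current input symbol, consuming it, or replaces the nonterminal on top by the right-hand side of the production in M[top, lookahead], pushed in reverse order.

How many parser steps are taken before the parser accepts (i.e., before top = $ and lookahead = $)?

13

      Stack          Input                  Action
   1  $ S            else else print int $  expand S -> H
   2  $ H            else else print int $  expand H -> else L
   3  $ L else       else else print int $  match else
   4  $ L            else print int $       expand L -> C S
   5  $ S C          else print int $       expand C -> λ
   6  $ S            else print int $       expand S -> H
   7  $ H            else print int $       expand H -> else L
   8  $ L else       else print int $       match else
   9  $ L            print int $            expand L -> C S
  10  $ S C          print int $            expand C -> print int
  11  $ S int print  print int $            match print
  12  $ S int        int $                  match int
  13  $ S            $                      expand S -> λ
Accept reached after 13 steps.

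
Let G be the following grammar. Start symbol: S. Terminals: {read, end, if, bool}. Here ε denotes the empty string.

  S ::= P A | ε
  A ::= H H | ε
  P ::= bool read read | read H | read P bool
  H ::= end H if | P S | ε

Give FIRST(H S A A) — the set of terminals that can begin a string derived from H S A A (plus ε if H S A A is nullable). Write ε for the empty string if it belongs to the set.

{ε, bool, end, read}

FIRST(P): from P::=bool read read we get {bool}; from P::=read H we get {read}; from P::=read P bool we get {read}. So FIRST(P) = {bool, read}.
FIRST(S): from S::=P A we get {bool, read}; from S::=ε we get {ε}. So FIRST(S) = {ε, bool, read}.
FIRST(H): from H::=end H if we get {end}; from H::=P S we get {bool, read}; from H::=ε we get {ε}. So FIRST(H) = {ε, bool, end, read}.
FIRST(A): from A::=H H we get {ε, bool, end, read}; from A::=ε we get {ε}. So FIRST(A) = {ε, bool, end, read}.
FIRST(H S A A): take FIRST of each symbol in turn, carrying on past any symbol whose FIRST contains ε; result {ε, bool, end, read}.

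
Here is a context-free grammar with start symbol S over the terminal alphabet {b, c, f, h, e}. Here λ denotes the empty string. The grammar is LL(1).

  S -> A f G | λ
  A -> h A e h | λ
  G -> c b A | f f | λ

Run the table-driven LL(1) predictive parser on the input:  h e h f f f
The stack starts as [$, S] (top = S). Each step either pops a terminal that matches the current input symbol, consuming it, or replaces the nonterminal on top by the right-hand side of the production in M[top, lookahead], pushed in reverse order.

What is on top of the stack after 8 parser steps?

step 1: stack=$ S  input=h e h f f f $  — expand S -> A f G
step 2: stack=$ G f A  input=h e h f f f $  — expand A -> h A e h
step 3: stack=$ G f h e A h  input=h e h f f f $  — match h
step 4: stack=$ G f h e A  input=e h f f f $  — expand A -> λ
step 5: stack=$ G f h e  input=e h f f f $  — match e
step 6: stack=$ G f h  input=h f f f $  — match h
step 7: stack=$ G f  input=f f f $  — match f
step 8: stack=$ G  input=f f $  — expand G -> f f
Stack after step 8: $ f f (top = f).

f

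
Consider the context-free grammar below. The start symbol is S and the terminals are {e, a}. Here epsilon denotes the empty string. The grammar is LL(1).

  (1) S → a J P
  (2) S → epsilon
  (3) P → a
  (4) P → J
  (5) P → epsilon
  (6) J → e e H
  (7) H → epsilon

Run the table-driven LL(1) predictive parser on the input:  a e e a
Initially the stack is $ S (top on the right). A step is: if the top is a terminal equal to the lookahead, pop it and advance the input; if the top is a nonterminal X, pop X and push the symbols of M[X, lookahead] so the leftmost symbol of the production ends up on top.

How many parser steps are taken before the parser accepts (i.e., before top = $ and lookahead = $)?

8

     Stack      Input      Action
  1  $ S        a e e a $  expand S → a J P
  2  $ P J a    a e e a $  match a
  3  $ P J      e e a $    expand J → e e H
  4  $ P H e e  e e a $    match e
  5  $ P H e    e a $      match e
  6  $ P H      a $        expand H → epsilon
  7  $ P        a $        expand P → a
  8  $ a        a $        match a
Accept reached after 8 steps.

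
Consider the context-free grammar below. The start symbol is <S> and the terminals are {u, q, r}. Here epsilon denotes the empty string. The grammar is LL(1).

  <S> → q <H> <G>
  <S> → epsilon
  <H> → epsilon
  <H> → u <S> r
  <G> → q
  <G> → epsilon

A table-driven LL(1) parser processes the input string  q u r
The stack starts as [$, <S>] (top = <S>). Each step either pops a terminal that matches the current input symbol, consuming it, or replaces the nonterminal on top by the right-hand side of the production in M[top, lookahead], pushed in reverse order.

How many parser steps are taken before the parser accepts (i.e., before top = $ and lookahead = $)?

7

     Stack          Input    Action
  1  $ <S>          q u r $  expand <S> → q <H> <G>
  2  $ <G> <H> q    q u r $  match q
  3  $ <G> <H>      u r $    expand <H> → u <S> r
  4  $ <G> r <S> u  u r $    match u
  5  $ <G> r <S>    r $      expand <S> → epsilon
  6  $ <G> r        r $      match r
  7  $ <G>          $        expand <G> → epsilon
Accept reached after 7 steps.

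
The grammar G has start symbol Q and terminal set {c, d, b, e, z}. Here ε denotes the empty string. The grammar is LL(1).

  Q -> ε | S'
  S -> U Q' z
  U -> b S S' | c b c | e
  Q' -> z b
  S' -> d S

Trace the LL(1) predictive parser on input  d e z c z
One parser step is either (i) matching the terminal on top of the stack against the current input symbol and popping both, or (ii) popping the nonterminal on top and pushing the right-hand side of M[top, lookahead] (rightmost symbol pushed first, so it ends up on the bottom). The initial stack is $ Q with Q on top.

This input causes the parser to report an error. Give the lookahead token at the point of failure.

c

     Stack     Input        Action
  1  $ Q       d e z c z $  expand Q -> S'
  2  $ S'      d e z c z $  expand S' -> d S
  3  $ S d     d e z c z $  match d
  4  $ S       e z c z $    expand S -> U Q' z
  5  $ z Q' U  e z c z $    expand U -> e
  6  $ z Q' e  e z c z $    match e
  7  $ z Q'    z c z $      expand Q' -> z b
  8  $ z b z   z c z $      match z
  9  $ z b     c z $        error: top is terminal b but lookahead is c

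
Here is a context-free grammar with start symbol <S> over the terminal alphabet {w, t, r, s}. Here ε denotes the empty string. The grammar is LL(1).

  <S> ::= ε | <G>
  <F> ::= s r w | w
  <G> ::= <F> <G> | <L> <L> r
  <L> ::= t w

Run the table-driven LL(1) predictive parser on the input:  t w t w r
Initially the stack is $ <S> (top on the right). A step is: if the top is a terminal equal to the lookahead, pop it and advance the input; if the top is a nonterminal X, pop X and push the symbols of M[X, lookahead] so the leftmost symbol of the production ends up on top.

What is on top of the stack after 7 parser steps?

     Stack        Input        Action
  1  $ <S>        t w t w r $  expand <S> ::= <G>
  2  $ <G>        t w t w r $  expand <G> ::= <L> <L> r
  3  $ r <L> <L>  t w t w r $  expand <L> ::= t w
  4  $ r <L> w t  t w t w r $  match t
  5  $ r <L> w    w t w r $    match w
  6  $ r <L>      t w r $      expand <L> ::= t w
  7  $ r w t      t w r $      match t
Stack after step 7: $ r w (top = w).

w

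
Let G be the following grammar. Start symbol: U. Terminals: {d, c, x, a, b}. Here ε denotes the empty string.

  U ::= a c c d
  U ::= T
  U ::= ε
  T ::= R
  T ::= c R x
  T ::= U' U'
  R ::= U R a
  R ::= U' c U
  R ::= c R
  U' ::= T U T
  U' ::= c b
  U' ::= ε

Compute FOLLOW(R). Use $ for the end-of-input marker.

{$, a, c, x}

FIRST(U): from U::=a c c d we get {a}; from U::=T we get {ε, a, c}; from U::=ε we get {ε}. So FIRST(U) = {ε, a, c}.
FIRST(T): from T::=R we get {a, c}; from T::=c R x we get {c}; from T::=U' U' we get {ε, a, c}. So FIRST(T) = {ε, a, c}.
FIRST(U'): from U'::=T U T we get {ε, a, c}; from U'::=c b we get {c}; from U'::=ε we get {ε}. So FIRST(U') = {ε, a, c}.
FIRST(R): from R::=U R a we get {a, c}; from R::=U' c U we get {a, c}; from R::=c R we get {c}. So FIRST(R) = {a, c}.
FOLLOW(U) includes $ since U is the start symbol.
FOLLOW(U): in R::=U R a, U is followed by R a with FIRST {a, c}; in R::=U' c U, the suffix after U is empty, so FOLLOW(U) ⊇ FOLLOW(R) = {$, a, c, x}; in U'::=T U T, U is followed by T with FIRST {ε, a, c}; in U'::=T U T, the suffix after U is nullable, so FOLLOW(U) ⊇ FOLLOW(U') = {$, a, c, x}. Thus FOLLOW(U) = {$, a, c, x}.
FOLLOW(T): in U::=T, the suffix after T is empty, so FOLLOW(T) ⊇ FOLLOW(U) = {$, a, c, x}; in U'::=T U T (occurrence 1), T is followed by U T with FIRST {ε, a, c}; in U'::=T U T (occurrence 1), the suffix after T is nullable, so FOLLOW(T) ⊇ FOLLOW(U') = {$, a, c, x}; in U'::=T U T (occurrence 2), the suffix after T is empty, so FOLLOW(T) ⊇ FOLLOW(U') = {$, a, c, x}. Thus FOLLOW(T) = {$, a, c, x}.
FOLLOW(R): in T::=R, the suffix after R is empty, so FOLLOW(R) ⊇ FOLLOW(T) = {$, a, c, x}; in T::=c R x, R is followed by x with FIRST {x}; in R::=U R a, R is followed by a with FIRST {a}; in R::=c R, the suffix after R is empty (adds nothing new). Thus FOLLOW(R) = {$, a, c, x}.
FOLLOW(U'): in T::=U' U' (occurrence 1), U' is followed by U' with FIRST {ε, a, c}; in T::=U' U' (occurrence 1), the suffix after U' is nullable, so FOLLOW(U') ⊇ FOLLOW(T) = {$, a, c, x}; in T::=U' U' (occurrence 2), the suffix after U' is empty, so FOLLOW(U') ⊇ FOLLOW(T) = {$, a, c, x}; in R::=U' c U, U' is followed by c U with FIRST {c}. Thus FOLLOW(U') = {$, a, c, x}.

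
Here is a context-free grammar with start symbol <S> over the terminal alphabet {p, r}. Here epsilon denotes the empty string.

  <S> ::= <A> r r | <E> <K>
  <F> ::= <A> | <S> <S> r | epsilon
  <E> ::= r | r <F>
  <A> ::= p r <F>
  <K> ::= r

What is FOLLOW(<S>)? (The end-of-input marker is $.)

FIRST(<E>): from <E>::=r we get {r}; from <E>::=r <F> we get {r}. So FIRST(<E>) = {r}.
FIRST(<A>): from <A>::=p r <F> we get {p}. So FIRST(<A>) = {p}.
FIRST(<K>): from <K>::=r we get {r}. So FIRST(<K>) = {r}.
FIRST(<S>): from <S>::=<A> r r we get {p}; from <S>::=<E> <K> we get {r}. So FIRST(<S>) = {p, r}.
FIRST(<F>): from <F>::=<A> we get {p}; from <F>::=<S> <S> r we get {p, r}; from <F>::=epsilon we get {epsilon}. So FIRST(<F>) = {epsilon, p, r}.
FOLLOW(<S>) includes $ since <S> is the start symbol.
FOLLOW(<S>): in <F>::=<S> <S> r (occurrence 1), <S> is followed by <S> r with FIRST {p, r}; in <F>::=<S> <S> r (occurrence 2), <S> is followed by r with FIRST {r}. Thus FOLLOW(<S>) = {$, p, r}.
FOLLOW(<E>): in <S>::=<E> <K>, <E> is followed by <K> with FIRST {r}. Thus FOLLOW(<E>) = {r}.
FOLLOW(<K>): in <S>::=<E> <K>, the suffix after <K> is empty, so FOLLOW(<K>) ⊇ FOLLOW(<S>) = {$, p, r}. Thus FOLLOW(<K>) = {$, p, r}.
FOLLOW(<F>): in <E>::=r <F>, the suffix after <F> is empty, so FOLLOW(<F>) ⊇ FOLLOW(<E>) = {r}; in <A>::=p r <F>, the suffix after <F> is empty, so FOLLOW(<F>) ⊇ FOLLOW(<A>) = {r}. Thus FOLLOW(<F>) = {r}.
FOLLOW(<A>): in <S>::=<A> r r, <A> is followed by r r with FIRST {r}; in <F>::=<A>, the suffix after <A> is empty, so FOLLOW(<A>) ⊇ FOLLOW(<F>) = {r}. Thus FOLLOW(<A>) = {r}.

{$, p, r}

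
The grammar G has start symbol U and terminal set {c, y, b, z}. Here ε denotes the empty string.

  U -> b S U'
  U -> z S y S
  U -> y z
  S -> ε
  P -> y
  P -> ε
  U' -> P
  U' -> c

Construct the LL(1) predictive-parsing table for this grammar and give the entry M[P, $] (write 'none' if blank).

P -> ε

FIRST(U) = {b, y, z}
FIRST(S) = {ε}
FIRST(P) = {ε, y}
FIRST(U') = {ε, c, y}  (via P)
FOLLOW(U) includes $ since U is the start symbol.
FOLLOW(U'): in U->b S U', the suffix after U' is empty, so FOLLOW(U') ⊇ FOLLOW(U) = {$}. Thus FOLLOW(U') = {$}.
FOLLOW(P): in U'->P, the suffix after P is empty, so FOLLOW(P) ⊇ FOLLOW(U') = {$}. Thus FOLLOW(P) = {$}.
For P -> y: FIRST(y) = {y}, so it goes in M[P, t] for t ∈ {y}.
For P -> ε: FIRST(ε) = {ε}, so it goes in M[P, t] for t ∈ {}; since ε ∈ FIRST, also for every t ∈ FOLLOW(P) = {$}.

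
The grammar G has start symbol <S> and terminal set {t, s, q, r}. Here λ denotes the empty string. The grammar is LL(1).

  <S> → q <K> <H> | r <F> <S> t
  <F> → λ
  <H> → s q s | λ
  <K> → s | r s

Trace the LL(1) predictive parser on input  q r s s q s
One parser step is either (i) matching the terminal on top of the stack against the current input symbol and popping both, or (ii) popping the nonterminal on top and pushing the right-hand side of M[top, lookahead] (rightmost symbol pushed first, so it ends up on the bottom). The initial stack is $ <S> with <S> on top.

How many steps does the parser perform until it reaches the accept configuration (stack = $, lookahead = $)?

     Stack        Input          Action
  1  $ <S>        q r s s q s $  expand <S> → q <K> <H>
  2  $ <H> <K> q  q r s s q s $  match q
  3  $ <H> <K>    r s s q s $    expand <K> → r s
  4  $ <H> s r    r s s q s $    match r
  5  $ <H> s      s s q s $      match s
  6  $ <H>        s q s $        expand <H> → s q s
  7  $ s q s      s q s $        match s
  8  $ s q        q s $          match q
  9  $ s          s $            match s
Accept reached after 9 steps.

9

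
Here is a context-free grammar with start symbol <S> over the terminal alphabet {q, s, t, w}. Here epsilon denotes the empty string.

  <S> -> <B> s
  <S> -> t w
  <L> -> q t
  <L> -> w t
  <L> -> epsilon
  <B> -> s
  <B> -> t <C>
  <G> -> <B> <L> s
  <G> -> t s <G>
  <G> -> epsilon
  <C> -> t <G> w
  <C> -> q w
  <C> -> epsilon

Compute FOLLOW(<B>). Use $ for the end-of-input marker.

{q, s, w}

FIRST(<L>): from <L>->q t we get {q}; from <L>->w t we get {w}; from <L>->epsilon we get {epsilon}. So FIRST(<L>) = {epsilon, q, w}.
FIRST(<B>): from <B>->s we get {s}; from <B>->t <C> we get {t}. So FIRST(<B>) = {s, t}.
FIRST(<C>): from <C>->t <G> w we get {t}; from <C>->q w we get {q}; from <C>->epsilon we get {epsilon}. So FIRST(<C>) = {epsilon, q, t}.
FIRST(<S>): from <S>-><B> s we get {s, t}; from <S>->t w we get {t}. So FIRST(<S>) = {s, t}.
FIRST(<G>): from <G>-><B> <L> s we get {s, t}; from <G>->t s <G> we get {t}; from <G>->epsilon we get {epsilon}. So FIRST(<G>) = {epsilon, s, t}.
FOLLOW(<S>) includes $ since <S> is the start symbol.
FOLLOW(<S>): <S> appears on no right-hand side. Thus FOLLOW(<S>) = {$}.
FOLLOW(<L>): in <G>-><B> <L> s, <L> is followed by s with FIRST {s}. Thus FOLLOW(<L>) = {s}.
FOLLOW(<B>): in <S>-><B> s, <B> is followed by s with FIRST {s}; in <G>-><B> <L> s, <B> is followed by <L> s with FIRST {q, s, w}. Thus FOLLOW(<B>) = {q, s, w}.
FOLLOW(<G>): in <G>->t s <G>, the suffix after <G> is empty (adds nothing new); in <C>->t <G> w, <G> is followed by w with FIRST {w}. Thus FOLLOW(<G>) = {w}.
FOLLOW(<C>): in <B>->t <C>, the suffix after <C> is empty, so FOLLOW(<C>) ⊇ FOLLOW(<B>) = {q, s, w}. Thus FOLLOW(<C>) = {q, s, w}.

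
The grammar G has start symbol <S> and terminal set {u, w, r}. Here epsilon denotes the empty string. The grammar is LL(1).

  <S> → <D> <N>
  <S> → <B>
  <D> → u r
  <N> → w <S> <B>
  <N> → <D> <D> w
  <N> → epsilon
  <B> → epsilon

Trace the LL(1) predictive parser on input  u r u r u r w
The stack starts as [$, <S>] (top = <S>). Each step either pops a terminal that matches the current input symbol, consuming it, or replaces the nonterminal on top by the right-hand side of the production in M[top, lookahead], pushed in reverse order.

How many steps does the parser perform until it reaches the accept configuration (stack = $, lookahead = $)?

step 1: stack=$ <S>  input=u r u r u r w $  — expand <S> → <D> <N>
step 2: stack=$ <N> <D>  input=u r u r u r w $  — expand <D> → u r
step 3: stack=$ <N> r u  input=u r u r u r w $  — match u
step 4: stack=$ <N> r  input=r u r u r w $  — match r
step 5: stack=$ <N>  input=u r u r w $  — expand <N> → <D> <D> w
step 6: stack=$ w <D> <D>  input=u r u r w $  — expand <D> → u r
step 7: stack=$ w <D> r u  input=u r u r w $  — match u
step 8: stack=$ w <D> r  input=r u r w $  — match r
step 9: stack=$ w <D>  input=u r w $  — expand <D> → u r
step 10: stack=$ w r u  input=u r w $  — match u
step 11: stack=$ w r  input=r w $  — match r
step 12: stack=$ w  input=w $  — match w
Accept reached after 12 steps.

12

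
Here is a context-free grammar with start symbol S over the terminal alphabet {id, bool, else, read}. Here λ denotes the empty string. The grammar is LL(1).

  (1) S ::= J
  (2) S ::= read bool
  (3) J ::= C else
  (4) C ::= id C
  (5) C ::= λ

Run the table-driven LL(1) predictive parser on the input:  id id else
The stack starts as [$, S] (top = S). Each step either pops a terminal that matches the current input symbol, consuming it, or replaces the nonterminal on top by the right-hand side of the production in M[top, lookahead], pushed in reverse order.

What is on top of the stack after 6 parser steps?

C

step 1: stack=$ S  input=id id else $  — expand S ::= J
step 2: stack=$ J  input=id id else $  — expand J ::= C else
step 3: stack=$ else C  input=id id else $  — expand C ::= id C
step 4: stack=$ else C id  input=id id else $  — match id
step 5: stack=$ else C  input=id else $  — expand C ::= id C
step 6: stack=$ else C id  input=id else $  — match id
Stack after step 6: $ else C (top = C).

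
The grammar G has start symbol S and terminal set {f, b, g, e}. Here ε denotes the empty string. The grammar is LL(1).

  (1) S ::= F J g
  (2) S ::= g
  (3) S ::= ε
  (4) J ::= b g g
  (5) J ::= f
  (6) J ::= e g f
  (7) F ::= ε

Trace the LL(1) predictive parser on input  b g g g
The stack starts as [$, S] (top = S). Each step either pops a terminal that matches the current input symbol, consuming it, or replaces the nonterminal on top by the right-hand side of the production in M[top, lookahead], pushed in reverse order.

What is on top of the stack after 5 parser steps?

     Stack      Input      Action
  1  $ S        b g g g $  expand S ::= F J g
  2  $ g J F    b g g g $  expand F ::= ε
  3  $ g J      b g g g $  expand J ::= b g g
  4  $ g g g b  b g g g $  match b
  5  $ g g g    g g g $    match g
Stack after step 5: $ g g (top = g).

g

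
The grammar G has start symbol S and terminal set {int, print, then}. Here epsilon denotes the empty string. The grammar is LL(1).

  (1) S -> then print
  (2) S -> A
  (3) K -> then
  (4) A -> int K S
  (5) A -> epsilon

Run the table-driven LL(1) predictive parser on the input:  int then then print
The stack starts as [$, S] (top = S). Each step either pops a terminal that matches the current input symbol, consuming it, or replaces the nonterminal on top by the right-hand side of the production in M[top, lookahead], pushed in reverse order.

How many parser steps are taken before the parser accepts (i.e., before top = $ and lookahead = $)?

8

step 1: stack=$ S  input=int then then print $  — expand S -> A
step 2: stack=$ A  input=int then then print $  — expand A -> int K S
step 3: stack=$ S K int  input=int then then print $  — match int
step 4: stack=$ S K  input=then then print $  — expand K -> then
step 5: stack=$ S then  input=then then print $  — match then
step 6: stack=$ S  input=then print $  — expand S -> then print
step 7: stack=$ print then  input=then print $  — match then
step 8: stack=$ print  input=print $  — match print
Accept reached after 8 steps.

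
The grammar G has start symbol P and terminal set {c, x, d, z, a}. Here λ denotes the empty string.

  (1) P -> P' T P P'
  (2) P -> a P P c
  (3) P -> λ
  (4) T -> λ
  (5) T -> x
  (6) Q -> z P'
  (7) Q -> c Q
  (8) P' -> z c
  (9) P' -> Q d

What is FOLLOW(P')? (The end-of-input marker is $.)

FIRST(T): from T->λ we get {λ}; from T->x we get {x}. So FIRST(T) = {λ, x}.
FIRST(Q): from Q->z P' we get {z}; from Q->c Q we get {c}. So FIRST(Q) = {c, z}.
FIRST(P'): from P'->z c we get {z}; from P'->Q d we get {c, z}. So FIRST(P') = {c, z}.
FIRST(P): from P->P' T P P' we get {c, z}; from P->a P P c we get {a}; from P->λ we get {λ}. So FIRST(P) = {λ, a, c, z}.
FOLLOW(P) includes $ since P is the start symbol.
FOLLOW(P): in P->P' T P P', P is followed by P' with FIRST {c, z}; in P->a P P c (occurrence 1), P is followed by P c with FIRST {a, c, z}; in P->a P P c (occurrence 2), P is followed by c with FIRST {c}. Thus FOLLOW(P) = {$, a, c, z}.
FOLLOW(T): in P->P' T P P', T is followed by P P' with FIRST {a, c, z}. Thus FOLLOW(T) = {a, c, z}.
FOLLOW(Q): in Q->c Q, the suffix after Q is empty (adds nothing new); in P'->Q d, Q is followed by d with FIRST {d}. Thus FOLLOW(Q) = {d}.
FOLLOW(P'): in P->P' T P P' (occurrence 1), P' is followed by T P P' with FIRST {a, c, x, z}; in P->P' T P P' (occurrence 2), the suffix after P' is empty, so FOLLOW(P') ⊇ FOLLOW(P) = {$, a, c, z}; in Q->z P', the suffix after P' is empty, so FOLLOW(P') ⊇ FOLLOW(Q) = {d}. Thus FOLLOW(P') = {$, a, c, d, x, z}.

{$, a, c, d, x, z}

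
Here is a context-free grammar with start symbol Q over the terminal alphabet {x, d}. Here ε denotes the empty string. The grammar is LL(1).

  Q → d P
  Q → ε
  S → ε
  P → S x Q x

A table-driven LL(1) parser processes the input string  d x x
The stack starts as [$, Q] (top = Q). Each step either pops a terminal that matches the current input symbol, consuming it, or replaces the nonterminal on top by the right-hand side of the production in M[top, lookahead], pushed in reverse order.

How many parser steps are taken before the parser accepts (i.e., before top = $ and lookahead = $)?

7

     Stack      Input    Action
  1  $ Q        d x x $  expand Q → d P
  2  $ P d      d x x $  match d
  3  $ P        x x $    expand P → S x Q x
  4  $ x Q x S  x x $    expand S → ε
  5  $ x Q x    x x $    match x
  6  $ x Q      x $      expand Q → ε
  7  $ x        x $      match x
Accept reached after 7 steps.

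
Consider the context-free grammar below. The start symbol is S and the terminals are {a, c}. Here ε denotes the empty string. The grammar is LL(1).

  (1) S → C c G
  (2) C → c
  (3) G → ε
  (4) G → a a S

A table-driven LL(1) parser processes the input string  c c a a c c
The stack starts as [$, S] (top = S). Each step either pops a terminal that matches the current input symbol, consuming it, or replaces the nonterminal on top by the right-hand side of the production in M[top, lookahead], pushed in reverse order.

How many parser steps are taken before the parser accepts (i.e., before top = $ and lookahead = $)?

step 1: stack=$ S  input=c c a a c c $  — expand S → C c G
step 2: stack=$ G c C  input=c c a a c c $  — expand C → c
step 3: stack=$ G c c  input=c c a a c c $  — match c
step 4: stack=$ G c  input=c a a c c $  — match c
step 5: stack=$ G  input=a a c c $  — expand G → a a S
step 6: stack=$ S a a  input=a a c c $  — match a
step 7: stack=$ S a  input=a c c $  — match a
step 8: stack=$ S  input=c c $  — expand S → C c G
step 9: stack=$ G c C  input=c c $  — expand C → c
step 10: stack=$ G c c  input=c c $  — match c
step 11: stack=$ G c  input=c $  — match c
step 12: stack=$ G  input=$  — expand G → ε
Accept reached after 12 steps.

12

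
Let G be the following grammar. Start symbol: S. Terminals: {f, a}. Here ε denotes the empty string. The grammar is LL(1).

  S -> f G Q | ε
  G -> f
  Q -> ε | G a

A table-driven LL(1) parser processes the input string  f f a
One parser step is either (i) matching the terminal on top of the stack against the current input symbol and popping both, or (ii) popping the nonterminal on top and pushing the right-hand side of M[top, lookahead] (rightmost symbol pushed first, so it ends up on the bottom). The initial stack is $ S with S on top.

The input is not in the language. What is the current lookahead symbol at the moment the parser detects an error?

a

     Stack    Input    Action
  1  $ S      f f a $  expand S -> f G Q
  2  $ Q G f  f f a $  match f
  3  $ Q G    f a $    expand G -> f
  4  $ Q f    f a $    match f
  5  $ Q      a $      error: M[Q, a] is empty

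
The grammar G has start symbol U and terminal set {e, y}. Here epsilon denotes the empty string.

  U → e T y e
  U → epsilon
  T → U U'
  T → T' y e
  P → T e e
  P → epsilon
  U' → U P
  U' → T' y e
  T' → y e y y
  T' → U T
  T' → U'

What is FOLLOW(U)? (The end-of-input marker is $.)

FIRST(U) = {epsilon, e}
FIRST(T) = {epsilon, e, y}  (via U U', T' y e)
FIRST(P) = {epsilon, e, y}  (via T e e)
FIRST(U') = {epsilon, e, y}  (via U P, T' y e)
FIRST(T') = {epsilon, e, y}  (via U T, U')
FOLLOW(U) includes $ since U is the start symbol.
FOLLOW(T'): in T→T' y e, T' is followed by y e with FIRST {y}; in U'→T' y e, T' is followed by y e with FIRST {y}. Thus FOLLOW(T') = {y}.
FOLLOW(T): in U→e T y e, T is followed by y e with FIRST {y}; in P→T e e, T is followed by e e with FIRST {e}; in T'→U T, the suffix after T is empty, so FOLLOW(T) ⊇ FOLLOW(T') = {y}. Thus FOLLOW(T) = {e, y}.
FOLLOW(U'): in T→U U', the suffix after U' is empty, so FOLLOW(U') ⊇ FOLLOW(T) = {e, y}; in T'→U', the suffix after U' is empty, so FOLLOW(U') ⊇ FOLLOW(T') = {y}. Thus FOLLOW(U') = {e, y}.
FOLLOW(U): in T→U U', U is followed by U' with FIRST {epsilon, e, y}; in T→U U', the suffix after U is nullable, so FOLLOW(U) ⊇ FOLLOW(T) = {e, y}; in U'→U P, U is followed by P with FIRST {epsilon, e, y}; in U'→U P, the suffix after U is nullable, so FOLLOW(U) ⊇ FOLLOW(U') = {e, y}; in T'→U T, U is followed by T with FIRST {epsilon, e, y}; in T'→U T, the suffix after U is nullable, so FOLLOW(U) ⊇ FOLLOW(T') = {y}. Thus FOLLOW(U) = {$, e, y}.
FOLLOW(P): in U'→U P, the suffix after P is empty, so FOLLOW(P) ⊇ FOLLOW(U') = {e, y}. Thus FOLLOW(P) = {e, y}.

{$, e, y}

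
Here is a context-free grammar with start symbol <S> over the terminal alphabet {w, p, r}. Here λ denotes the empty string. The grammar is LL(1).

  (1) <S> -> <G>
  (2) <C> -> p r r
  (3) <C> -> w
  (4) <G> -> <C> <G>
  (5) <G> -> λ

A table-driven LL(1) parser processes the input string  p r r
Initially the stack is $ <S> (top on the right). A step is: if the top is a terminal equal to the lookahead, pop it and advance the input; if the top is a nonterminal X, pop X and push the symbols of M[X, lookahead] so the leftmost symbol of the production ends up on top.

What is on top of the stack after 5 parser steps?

     Stack        Input    Action
  1  $ <S>        p r r $  expand <S> -> <G>
  2  $ <G>        p r r $  expand <G> -> <C> <G>
  3  $ <G> <C>    p r r $  expand <C> -> p r r
  4  $ <G> r r p  p r r $  match p
  5  $ <G> r r    r r $    match r
Stack after step 5: $ <G> r (top = r).

r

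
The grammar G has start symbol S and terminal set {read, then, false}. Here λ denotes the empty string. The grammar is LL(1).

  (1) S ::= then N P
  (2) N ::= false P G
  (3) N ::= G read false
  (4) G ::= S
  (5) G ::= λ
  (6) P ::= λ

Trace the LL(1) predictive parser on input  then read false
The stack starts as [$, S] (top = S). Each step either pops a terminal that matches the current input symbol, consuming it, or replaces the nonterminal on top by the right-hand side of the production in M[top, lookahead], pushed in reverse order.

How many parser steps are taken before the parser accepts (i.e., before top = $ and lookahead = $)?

step 1: stack=$ S  input=then read false $  — expand S ::= then N P
step 2: stack=$ P N then  input=then read false $  — match then
step 3: stack=$ P N  input=read false $  — expand N ::= G read false
step 4: stack=$ P false read G  input=read false $  — expand G ::= λ
step 5: stack=$ P false read  input=read false $  — match read
step 6: stack=$ P false  input=false $  — match false
step 7: stack=$ P  input=$  — expand P ::= λ
Accept reached after 7 steps.

7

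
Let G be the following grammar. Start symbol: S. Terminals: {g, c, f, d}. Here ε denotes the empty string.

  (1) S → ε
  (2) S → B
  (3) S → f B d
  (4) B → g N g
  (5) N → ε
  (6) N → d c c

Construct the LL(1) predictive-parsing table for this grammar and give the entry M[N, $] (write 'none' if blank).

FIRST(B) = {g}
FIRST(N) = {ε, d}
FIRST(S) = {ε, f, g}  (via B)
FOLLOW(S) includes $ since S is the start symbol.
FOLLOW(N): in B→g N g, N is followed by g with FIRST {g}. Thus FOLLOW(N) = {g}.
For N → ε: FIRST(ε) = {ε}, so it goes in M[N, t] for t ∈ {}; since ε ∈ FIRST, also for every t ∈ FOLLOW(N) = {g}.
For N → d c c: FIRST(d c c) = {d}, so it goes in M[N, t] for t ∈ {d}.
None of these place a production in M[N, $].

none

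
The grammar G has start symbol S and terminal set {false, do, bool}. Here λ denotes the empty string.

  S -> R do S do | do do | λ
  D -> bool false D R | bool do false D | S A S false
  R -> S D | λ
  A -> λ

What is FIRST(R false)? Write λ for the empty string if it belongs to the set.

{bool, do, false}

FIRST(A) = {λ}
FIRST(S) = {λ, bool, do, false}  (via R do S do)
FIRST(D) = {bool, do, false}  (via S A S false)
FIRST(R) = {λ, bool, do, false}  (via S D)
FIRST(R false): take FIRST of each symbol in turn, carrying on past any symbol whose FIRST contains λ; result {bool, do, false}.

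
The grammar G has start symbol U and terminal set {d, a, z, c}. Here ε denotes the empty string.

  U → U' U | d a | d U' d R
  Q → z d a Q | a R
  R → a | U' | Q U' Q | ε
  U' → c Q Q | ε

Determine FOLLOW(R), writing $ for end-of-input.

{$, a, c, d, z}

FIRST(Q): from Q→z d a Q we get {z}; from Q→a R we get {a}. So FIRST(Q) = {a, z}.
FIRST(U'): from U'→c Q Q we get {c}; from U'→ε we get {ε}. So FIRST(U') = {ε, c}.
FIRST(U): from U→U' U we get {c, d}; from U→d a we get {d}; from U→d U' d R we get {d}. So FIRST(U) = {c, d}.
FIRST(R): from R→a we get {a}; from R→U' we get {ε, c}; from R→Q U' Q we get {a, z}; from R→ε we get {ε}. So FIRST(R) = {ε, a, c, z}.
FOLLOW(U) includes $ since U is the start symbol.
FOLLOW(U): in U→U' U, the suffix after U is empty (adds nothing new). Thus FOLLOW(U) = {$}.
FOLLOW(Q): in Q→z d a Q, the suffix after Q is empty (adds nothing new); in R→Q U' Q (occurrence 1), Q is followed by U' Q with FIRST {a, c, z}; in R→Q U' Q (occurrence 2), the suffix after Q is empty, so FOLLOW(Q) ⊇ FOLLOW(R) = {$, a, c, d, z}; in U'→c Q Q (occurrence 1), Q is followed by Q with FIRST {a, z}; in U'→c Q Q (occurrence 2), the suffix after Q is empty, so FOLLOW(Q) ⊇ FOLLOW(U') = {$, a, c, d, z}. Thus FOLLOW(Q) = {$, a, c, d, z}.
FOLLOW(R): in U→d U' d R, the suffix after R is empty, so FOLLOW(R) ⊇ FOLLOW(U) = {$}; in Q→a R, the suffix after R is empty, so FOLLOW(R) ⊇ FOLLOW(Q) = {$, a, c, d, z}. Thus FOLLOW(R) = {$, a, c, d, z}.
FOLLOW(U'): in U→U' U, U' is followed by U with FIRST {c, d}; in U→d U' d R, U' is followed by d R with FIRST {d}; in R→U', the suffix after U' is empty, so FOLLOW(U') ⊇ FOLLOW(R) = {$, a, c, d, z}; in R→Q U' Q, U' is followed by Q with FIRST {a, z}. Thus FOLLOW(U') = {$, a, c, d, z}.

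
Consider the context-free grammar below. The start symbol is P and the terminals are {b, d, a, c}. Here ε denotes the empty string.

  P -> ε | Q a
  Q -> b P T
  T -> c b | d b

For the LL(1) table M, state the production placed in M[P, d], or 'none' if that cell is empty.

P -> ε

FIRST(Q): from Q->b P T we get {b}. So FIRST(Q) = {b}.
FIRST(T): from T->c b we get {c}; from T->d b we get {d}. So FIRST(T) = {c, d}.
FIRST(P): from P->ε we get {ε}; from P->Q a we get {b}. So FIRST(P) = {ε, b}.
FOLLOW(P) includes $ since P is the start symbol.
FOLLOW(P): in Q->b P T, P is followed by T with FIRST {c, d}. Thus FOLLOW(P) = {$, c, d}.
For P -> ε: FIRST(ε) = {ε}, so it goes in M[P, t] for t ∈ {}; since ε ∈ FIRST, also for every t ∈ FOLLOW(P) = {$, c, d}.
For P -> Q a: FIRST(Q a) = {b}, so it goes in M[P, t] for t ∈ {b}.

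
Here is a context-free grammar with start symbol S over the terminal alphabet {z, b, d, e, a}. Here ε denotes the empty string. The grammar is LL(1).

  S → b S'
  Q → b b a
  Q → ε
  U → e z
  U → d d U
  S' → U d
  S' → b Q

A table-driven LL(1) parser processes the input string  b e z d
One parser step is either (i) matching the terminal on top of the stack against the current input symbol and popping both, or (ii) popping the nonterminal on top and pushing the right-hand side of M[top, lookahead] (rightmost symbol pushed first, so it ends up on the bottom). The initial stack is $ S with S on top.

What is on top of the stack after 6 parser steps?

step 1: stack=$ S  input=b e z d $  — expand S → b S'
step 2: stack=$ S' b  input=b e z d $  — match b
step 3: stack=$ S'  input=e z d $  — expand S' → U d
step 4: stack=$ d U  input=e z d $  — expand U → e z
step 5: stack=$ d z e  input=e z d $  — match e
step 6: stack=$ d z  input=z d $  — match z
Stack after step 6: $ d (top = d).

d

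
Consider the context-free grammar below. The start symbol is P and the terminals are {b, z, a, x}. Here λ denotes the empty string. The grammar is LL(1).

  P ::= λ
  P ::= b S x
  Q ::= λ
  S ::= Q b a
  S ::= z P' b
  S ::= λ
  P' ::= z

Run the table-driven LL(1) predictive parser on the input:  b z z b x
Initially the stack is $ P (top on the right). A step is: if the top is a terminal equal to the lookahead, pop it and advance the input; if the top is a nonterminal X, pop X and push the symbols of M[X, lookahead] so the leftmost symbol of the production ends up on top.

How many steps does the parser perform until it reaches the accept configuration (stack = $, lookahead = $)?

step 1: stack=$ P  input=b z z b x $  — expand P ::= b S x
step 2: stack=$ x S b  input=b z z b x $  — match b
step 3: stack=$ x S  input=z z b x $  — expand S ::= z P' b
step 4: stack=$ x b P' z  input=z z b x $  — match z
step 5: stack=$ x b P'  input=z b x $  — expand P' ::= z
step 6: stack=$ x b z  input=z b x $  — match z
step 7: stack=$ x b  input=b x $  — match b
step 8: stack=$ x  input=x $  — match x
Accept reached after 8 steps.

8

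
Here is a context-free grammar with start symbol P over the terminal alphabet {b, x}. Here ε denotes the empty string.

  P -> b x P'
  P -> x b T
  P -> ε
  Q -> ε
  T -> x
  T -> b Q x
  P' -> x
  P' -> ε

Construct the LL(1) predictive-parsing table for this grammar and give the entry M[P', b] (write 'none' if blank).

none

FIRST(P) = {ε, b, x}
FIRST(Q) = {ε}
FIRST(T) = {b, x}
FIRST(P') = {ε, x}
FOLLOW(P) includes $ since P is the start symbol.
FOLLOW(P): P appears on no right-hand side. Thus FOLLOW(P) = {$}.
FOLLOW(P'): in P->b x P', the suffix after P' is empty, so FOLLOW(P') ⊇ FOLLOW(P) = {$}. Thus FOLLOW(P') = {$}.
For P' -> x: FIRST(x) = {x}, so it goes in M[P', t] for t ∈ {x}.
For P' -> ε: FIRST(ε) = {ε}, so it goes in M[P', t] for t ∈ {}; since ε ∈ FIRST, also for every t ∈ FOLLOW(P') = {$}.
None of these place a production in M[P', b].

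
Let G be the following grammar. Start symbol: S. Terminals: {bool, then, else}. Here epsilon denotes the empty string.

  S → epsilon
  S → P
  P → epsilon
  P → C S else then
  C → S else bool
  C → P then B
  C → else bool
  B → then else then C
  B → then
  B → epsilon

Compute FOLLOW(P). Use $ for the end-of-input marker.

FIRST(B) = {epsilon, then}
FIRST(S) = {epsilon, else, then}  (via P)
FIRST(P) = {epsilon, else, then}  (via C S else then)
FIRST(C) = {else, then}  (via S else bool, P then B)
FOLLOW(S) includes $ since S is the start symbol.
FOLLOW(S): in P→C S else then, S is followed by else then with FIRST {else}; in C→S else bool, S is followed by else bool with FIRST {else}. Thus FOLLOW(S) = {$, else}.
FOLLOW(P): in S→P, the suffix after P is empty, so FOLLOW(P) ⊇ FOLLOW(S) = {$, else}; in C→P then B, P is followed by then B with FIRST {then}. Thus FOLLOW(P) = {$, else, then}.
FOLLOW(C): in P→C S else then, C is followed by S else then with FIRST {else, then}; in B→then else then C, the suffix after C is empty, so FOLLOW(C) ⊇ FOLLOW(B) = {else, then}. Thus FOLLOW(C) = {else, then}.
FOLLOW(B): in C→P then B, the suffix after B is empty, so FOLLOW(B) ⊇ FOLLOW(C) = {else, then}. Thus FOLLOW(B) = {else, then}.

{$, else, then}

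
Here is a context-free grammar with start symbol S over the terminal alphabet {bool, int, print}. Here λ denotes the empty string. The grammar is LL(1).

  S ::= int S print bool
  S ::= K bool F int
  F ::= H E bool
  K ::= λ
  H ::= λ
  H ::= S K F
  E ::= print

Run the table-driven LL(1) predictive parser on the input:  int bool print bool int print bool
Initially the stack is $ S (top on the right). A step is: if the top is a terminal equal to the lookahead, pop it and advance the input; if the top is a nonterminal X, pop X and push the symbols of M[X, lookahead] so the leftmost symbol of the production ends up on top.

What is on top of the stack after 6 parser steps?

step 1: stack=$ S  input=int bool print bool int print bool $  — expand S ::= int S print bool
step 2: stack=$ bool print S int  input=int bool print bool int print bool $  — match int
step 3: stack=$ bool print S  input=bool print bool int print bool $  — expand S ::= K bool F int
step 4: stack=$ bool print int F bool K  input=bool print bool int print bool $  — expand K ::= λ
step 5: stack=$ bool print int F bool  input=bool print bool int print bool $  — match bool
step 6: stack=$ bool print int F  input=print bool int print bool $  — expand F ::= H E bool
Stack after step 6: $ bool print int bool E H (top = H).

H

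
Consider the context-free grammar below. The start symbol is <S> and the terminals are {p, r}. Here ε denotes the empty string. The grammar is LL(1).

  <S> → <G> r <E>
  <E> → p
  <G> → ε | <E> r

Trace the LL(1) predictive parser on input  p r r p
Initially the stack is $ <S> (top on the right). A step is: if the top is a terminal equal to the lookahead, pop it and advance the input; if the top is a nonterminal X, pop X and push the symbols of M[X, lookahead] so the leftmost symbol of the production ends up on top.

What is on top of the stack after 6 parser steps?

<E>

     Stack          Input      Action
  1  $ <S>          p r r p $  expand <S> → <G> r <E>
  2  $ <E> r <G>    p r r p $  expand <G> → <E> r
  3  $ <E> r r <E>  p r r p $  expand <E> → p
  4  $ <E> r r p    p r r p $  match p
  5  $ <E> r r      r r p $    match r
  6  $ <E> r        r p $      match r
Stack after step 6: $ <E> (top = <E>).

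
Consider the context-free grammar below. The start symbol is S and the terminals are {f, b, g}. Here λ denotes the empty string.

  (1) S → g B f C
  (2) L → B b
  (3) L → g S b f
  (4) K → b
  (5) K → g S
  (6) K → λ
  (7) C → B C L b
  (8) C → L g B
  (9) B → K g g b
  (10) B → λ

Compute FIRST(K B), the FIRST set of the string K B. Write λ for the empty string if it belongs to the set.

FIRST(S) = {g}
FIRST(K) = {λ, b, g}
FIRST(B) = {λ, b, g}  (via K g g b)
FIRST(L) = {b, g}  (via B b)
FIRST(C) = {b, g}  (via B C L b, L g B)
FIRST(K B): take FIRST of each symbol in turn, carrying on past any symbol whose FIRST contains λ; result {λ, b, g}.

{λ, b, g}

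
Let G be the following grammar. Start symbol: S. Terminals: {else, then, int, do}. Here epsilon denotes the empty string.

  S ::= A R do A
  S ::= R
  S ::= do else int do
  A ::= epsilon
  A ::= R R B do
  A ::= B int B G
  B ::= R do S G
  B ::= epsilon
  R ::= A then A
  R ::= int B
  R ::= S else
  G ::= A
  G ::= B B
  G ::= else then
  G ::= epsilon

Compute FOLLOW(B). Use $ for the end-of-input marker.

{$, do, else, int, then}

FIRST(S): from S::=A R do A we get {do, int, then}; from S::=R we get {do, int, then}; from S::=do else int do we get {do}. So FIRST(S) = {do, int, then}.
FIRST(A): from A::=epsilon we get {epsilon}; from A::=R R B do we get {do, int, then}; from A::=B int B G we get {do, int, then}. So FIRST(A) = {epsilon, do, int, then}.
FIRST(R): from R::=A then A we get {do, int, then}; from R::=int B we get {int}; from R::=S else we get {do, int, then}. So FIRST(R) = {do, int, then}.
FIRST(B): from B::=R do S G we get {do, int, then}; from B::=epsilon we get {epsilon}. So FIRST(B) = {epsilon, do, int, then}.
FIRST(G): from G::=A we get {epsilon, do, int, then}; from G::=B B we get {epsilon, do, int, then}; from G::=else then we get {else}; from G::=epsilon we get {epsilon}. So FIRST(G) = {epsilon, do, else, int, then}.
FOLLOW(S) includes $ since S is the start symbol.
FOLLOW(S): in B::=R do S G, S is followed by G with FIRST {epsilon, do, else, int, then}; in B::=R do S G, the suffix after S is nullable, so FOLLOW(S) ⊇ FOLLOW(B) = {$, do, else, int, then}; in R::=S else, S is followed by else with FIRST {else}. Thus FOLLOW(S) = {$, do, else, int, then}.
FOLLOW(R): in S::=A R do A, R is followed by do A with FIRST {do}; in S::=R, the suffix after R is empty, so FOLLOW(R) ⊇ FOLLOW(S) = {$, do, else, int, then}; in A::=R R B do (occurrence 1), R is followed by R B do with FIRST {do, int, then}; in A::=R R B do (occurrence 2), R is followed by B do with FIRST {do, int, then}; in B::=R do S G, R is followed by do S G with FIRST {do}. Thus FOLLOW(R) = {$, do, else, int, then}.
FOLLOW(A): in S::=A R do A (occurrence 1), A is followed by R do A with FIRST {do, int, then}; in S::=A R do A (occurrence 2), the suffix after A is empty, so FOLLOW(A) ⊇ FOLLOW(S) = {$, do, else, int, then}; in R::=A then A (occurrence 1), A is followed by then A with FIRST {then}; in R::=A then A (occurrence 2), the suffix after A is empty, so FOLLOW(A) ⊇ FOLLOW(R) = {$, do, else, int, then}; in G::=A, the suffix after A is empty, so FOLLOW(A) ⊇ FOLLOW(G) = {$, do, else, int, then}. Thus FOLLOW(A) = {$, do, else, int, then}.
FOLLOW(B): in A::=R R B do, B is followed by do with FIRST {do}; in A::=B int B G (occurrence 1), B is followed by int B G with FIRST {int}; in A::=B int B G (occurrence 2), B is followed by G with FIRST {epsilon, do, else, int, then}; in A::=B int B G (occurrence 2), the suffix after B is nullable, so FOLLOW(B) ⊇ FOLLOW(A) = {$, do, else, int, then}; in R::=int B, the suffix after B is empty, so FOLLOW(B) ⊇ FOLLOW(R) = {$, do, else, int, then}; in G::=B B (occurrence 1), B is followed by B with FIRST {epsilon, do, int, then}; in G::=B B (occurrence 1), the suffix after B is nullable, so FOLLOW(B) ⊇ FOLLOW(G) = {$, do, else, int, then}; in G::=B B (occurrence 2), the suffix after B is empty, so FOLLOW(B) ⊇ FOLLOW(G) = {$, do, else, int, then}. Thus FOLLOW(B) = {$, do, else, int, then}.
FOLLOW(G): in A::=B int B G, the suffix after G is empty, so FOLLOW(G) ⊇ FOLLOW(A) = {$, do, else, int, then}; in B::=R do S G, the suffix after G is empty, so FOLLOW(G) ⊇ FOLLOW(B) = {$, do, else, int, then}. Thus FOLLOW(G) = {$, do, else, int, then}.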